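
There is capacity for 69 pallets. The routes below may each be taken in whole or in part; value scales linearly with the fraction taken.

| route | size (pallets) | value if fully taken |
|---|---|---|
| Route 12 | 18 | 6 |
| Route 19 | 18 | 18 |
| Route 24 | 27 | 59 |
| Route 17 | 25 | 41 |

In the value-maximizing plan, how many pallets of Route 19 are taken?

Best value per unit of size first: Route 24 59/27≈2.19, Route 17 41/25≈1.64, Route 19 18/18≈1, Route 12 6/18≈0.333.
All 27 pallets of Route 24 fit (value 59) ; 42 remain.
All 25 pallets of Route 17 fit (value 41) ; 17 remain.
Fill the last 17 pallets with part of Route 19: 17/18 of it earns 17.

17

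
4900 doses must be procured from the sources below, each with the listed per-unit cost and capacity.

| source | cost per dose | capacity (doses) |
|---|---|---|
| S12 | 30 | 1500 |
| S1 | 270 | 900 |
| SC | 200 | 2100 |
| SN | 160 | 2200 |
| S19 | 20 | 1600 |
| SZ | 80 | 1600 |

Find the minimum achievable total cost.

237000

Use sources in increasing cost order.
Take 1600 from S19 at 20 ; need 3300 more.
S12 at 30: take all 1500 doses ; 1800 still needed.
SZ (80): use full 1600 ; 200 doses to go.
SN at 160: take 200 of its 2200 ; requirement met.
SC, S1: unused.
Cost = 1600×20 + 1500×30 + 1600×80 + 200×160 = 237000.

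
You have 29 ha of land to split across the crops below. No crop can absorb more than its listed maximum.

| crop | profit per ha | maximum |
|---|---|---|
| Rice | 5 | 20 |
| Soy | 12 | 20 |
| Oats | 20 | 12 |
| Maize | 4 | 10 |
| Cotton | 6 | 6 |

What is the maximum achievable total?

Order the crops by profit per ha: Oats 20 > Soy 12 > Cotton 6 > Rice 5 > Maize 4.
Oats: +12 to 12 (cap) — 17 left.
Soy: +17 (room for 20) → 17. Pool exhausted.
Total = 12×17 + 20×12 = 444.

444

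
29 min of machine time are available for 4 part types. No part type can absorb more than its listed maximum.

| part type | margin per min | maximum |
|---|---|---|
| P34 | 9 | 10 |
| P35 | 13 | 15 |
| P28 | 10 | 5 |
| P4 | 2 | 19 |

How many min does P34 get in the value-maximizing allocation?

Rank by margin per min: P35 13 > P28 10 > P34 9 > P4 2.
Give P35 15 to hit its cap of 15 ; 14 left.
P28 takes 5 to reach its cap of 5 ; 9 left.
P34: +9 (room for 10) → 9. Pool exhausted.

9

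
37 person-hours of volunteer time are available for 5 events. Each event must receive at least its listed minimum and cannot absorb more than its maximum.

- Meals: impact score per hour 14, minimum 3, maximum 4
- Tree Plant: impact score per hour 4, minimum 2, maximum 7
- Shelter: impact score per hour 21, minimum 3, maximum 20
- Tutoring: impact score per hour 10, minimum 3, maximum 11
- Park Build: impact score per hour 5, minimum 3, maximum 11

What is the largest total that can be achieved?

579

Meeting every minimum uses 3+2+3+3+3 = 14 person-hours, leaving 23.
Rank by impact score per hour: Shelter 21 > Meals 14 > Tutoring 10 > Park Build 5 > Tree Plant 4.
Give Shelter 17 more to hit its cap of 20 ; 6 left.
Give Meals 1 more to hit its cap of 4 ; 5 left.
Tutoring has room for 8 more but only 5 remain, so it gets 8.
Total = 14×4 + 4×2 + 21×20 + 10×8 + 5×3 = 579.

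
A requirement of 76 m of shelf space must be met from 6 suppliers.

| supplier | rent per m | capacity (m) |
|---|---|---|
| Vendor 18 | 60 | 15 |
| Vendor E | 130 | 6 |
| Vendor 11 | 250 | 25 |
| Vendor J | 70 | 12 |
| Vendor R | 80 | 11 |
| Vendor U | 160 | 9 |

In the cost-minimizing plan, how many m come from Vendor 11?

23

Cheapest first:
Vendor 18 (60): use full 15 — 61 m to go.
Vendor J (70): use full 12 — 49 m to go.
Take 11 from Vendor R at 80 — need 38 more.
Vendor E (130): use full 6 — 32 m to go.
Vendor U (160): use full 9 — 23 m to go.
Vendor 11 (250): take the remaining 23 — done.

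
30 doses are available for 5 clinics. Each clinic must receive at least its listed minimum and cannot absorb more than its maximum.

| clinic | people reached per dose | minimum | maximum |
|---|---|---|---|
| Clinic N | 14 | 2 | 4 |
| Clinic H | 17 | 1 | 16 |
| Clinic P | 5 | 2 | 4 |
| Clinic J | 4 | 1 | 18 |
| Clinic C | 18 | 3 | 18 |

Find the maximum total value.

Meeting every minimum uses 2+1+2+1+3 = 9 doses, leaving 21.
Rank by people reached per dose: Clinic C 18 > Clinic H 17 > Clinic N 14 > Clinic P 5 > Clinic J 4.
Clinic C takes 15 more to reach its cap of 18 → 6 left.
Clinic H has room for 15 more but only 6 remain, so it gets 7.
Total = 14×2 + 17×7 + 5×2 + 4×1 + 18×18 = 485.

485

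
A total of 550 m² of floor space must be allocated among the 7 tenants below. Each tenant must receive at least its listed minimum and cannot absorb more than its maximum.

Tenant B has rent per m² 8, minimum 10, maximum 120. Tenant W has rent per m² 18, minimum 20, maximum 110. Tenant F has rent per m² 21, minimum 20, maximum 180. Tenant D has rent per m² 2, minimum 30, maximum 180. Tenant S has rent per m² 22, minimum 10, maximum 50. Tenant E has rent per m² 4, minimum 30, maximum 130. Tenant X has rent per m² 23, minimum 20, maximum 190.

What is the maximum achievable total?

10590

Meeting every minimum uses 10+20+20+30+10+30+20 = 140 m², leaving 410.
Rank by rent per m²: Tenant X 23 > Tenant S 22 > Tenant F 21 > Tenant W 18 > Tenant B 8 > Tenant E 4 > Tenant D 2.
Tenant X takes 170 more to reach its cap of 190 ; 240 left.
Give Tenant S 40 more to hit its cap of 50 ; 200 left.
Tenant F takes 160 more to reach its cap of 180 ; 40 left.
Only 40 left; Tenant W takes them to reach 60.
Total = 8×10 + 18×60 + 21×180 + 2×30 + 22×50 + 4×30 + 23×190 = 10590.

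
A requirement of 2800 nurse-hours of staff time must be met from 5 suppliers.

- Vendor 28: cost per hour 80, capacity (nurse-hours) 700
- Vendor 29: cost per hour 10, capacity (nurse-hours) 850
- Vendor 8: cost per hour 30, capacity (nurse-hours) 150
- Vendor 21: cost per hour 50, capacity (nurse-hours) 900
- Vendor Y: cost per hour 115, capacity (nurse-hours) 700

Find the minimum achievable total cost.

137000

Fill from the cheapest supplier first.
Take 850 from Vendor 29 at 10 ; need 1950 more.
Take 150 from Vendor 8 at 30 ; need 1800 more.
Vendor 21 (50): use full 900 ; 900 nurse-hours to go.
Take 700 from Vendor 28 at 80 ; need 200 more.
Take 200 from Vendor Y at 115 to finish.
Cost = 850×10 + 150×30 + 900×50 + 700×80 + 200×115 = 137000.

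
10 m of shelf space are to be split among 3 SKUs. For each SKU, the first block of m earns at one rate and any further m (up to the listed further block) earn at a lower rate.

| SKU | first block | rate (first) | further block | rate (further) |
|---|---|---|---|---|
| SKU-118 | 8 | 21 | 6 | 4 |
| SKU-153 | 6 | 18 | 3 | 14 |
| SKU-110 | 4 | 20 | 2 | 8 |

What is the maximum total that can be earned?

Treat each block as its own option and order by rate: SKU-118/tier1 21 > SKU-110/tier1 20 > SKU-153/tier1 18 > SKU-153/tier2 14 > SKU-110/tier2 8 > SKU-118/tier2 4.
SKU-118 tier1 at 21: fill all 8 — 2 left.
SKU-110 tier1 at 20: only 2 left, fill 2.
Total = 21×8 + 20×2 = 208.

208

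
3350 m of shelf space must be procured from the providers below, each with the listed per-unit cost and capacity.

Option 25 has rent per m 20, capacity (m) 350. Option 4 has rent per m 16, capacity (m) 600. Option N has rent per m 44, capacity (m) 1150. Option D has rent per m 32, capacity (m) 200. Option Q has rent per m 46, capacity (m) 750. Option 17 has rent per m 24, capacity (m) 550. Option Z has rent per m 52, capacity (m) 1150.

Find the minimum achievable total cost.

Use providers in increasing cost order.
Option 4 (16): use full 600 — 2750 m to go.
Option 25 (20): use full 350 — 2400 m to go.
Option 17 at 24: take all 550 m — 1850 still needed.
Option D (32): use full 200 — 1650 m to go.
Take 1150 from Option N at 44 — need 500 more.
Option Q at 46: take 500 of its 750 — requirement met.
Option Z: unused.
Cost = 600×16 + 350×20 + 550×24 + 200×32 + 1150×44 + 500×46 = 109800.

109800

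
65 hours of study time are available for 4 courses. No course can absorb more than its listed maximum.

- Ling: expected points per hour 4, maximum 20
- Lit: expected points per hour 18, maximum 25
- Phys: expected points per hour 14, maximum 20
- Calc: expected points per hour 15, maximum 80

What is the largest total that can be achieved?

Highest expected points per hour first: Lit 18 > Calc 15 > Phys 14 > Ling 4.
Lit: +25 to 25 (cap) — 40 left.
Calc: +40 (room for 80) → 40. Pool exhausted.
Total = 18×25 + 15×40 = 1050.

1050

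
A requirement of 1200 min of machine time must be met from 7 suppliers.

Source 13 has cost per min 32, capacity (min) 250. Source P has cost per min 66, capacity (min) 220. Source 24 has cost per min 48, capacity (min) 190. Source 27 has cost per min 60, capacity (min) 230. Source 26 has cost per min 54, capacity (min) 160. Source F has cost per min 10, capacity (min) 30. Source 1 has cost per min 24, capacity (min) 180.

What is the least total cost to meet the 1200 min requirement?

54740

Cheapest first:
Source F at 10: take all 30 min → 1170 still needed.
Take 180 from Source 1 at 24 → need 990 more.
Source 13 (32): use full 250 → 740 min to go.
Source 24 at 48: take all 190 min → 550 still needed.
Source 26 at 54: take all 160 min → 390 still needed.
Source 27 at 60: take all 230 min → 160 still needed.
Take 160 from Source P at 66 to finish.
Cost = 30×10 + 180×24 + 250×32 + 190×48 + 160×54 + 230×60 + 160×66 = 54740.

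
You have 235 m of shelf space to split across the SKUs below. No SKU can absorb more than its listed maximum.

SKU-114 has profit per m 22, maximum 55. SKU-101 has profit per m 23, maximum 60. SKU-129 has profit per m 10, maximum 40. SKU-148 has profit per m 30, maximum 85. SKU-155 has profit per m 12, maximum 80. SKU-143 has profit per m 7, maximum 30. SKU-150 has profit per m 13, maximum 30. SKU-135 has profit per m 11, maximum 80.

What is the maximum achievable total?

5590

Highest profit per m first: SKU-148 30 > SKU-101 23 > SKU-114 22 > SKU-150 13 > SKU-155 12 > SKU-135 11 > SKU-129 10 > SKU-143 7.
SKU-148 takes 85 to reach its cap of 85 ; 150 left.
SKU-101 takes 60 to reach its cap of 60 ; 90 left.
Give SKU-114 55 to hit its cap of 55 ; 35 left.
SKU-150: +30 to 30 (cap) ; 5 left.
Only 5 left; SKU-155 takes them to reach 5.
Total = 22×55 + 23×60 + 30×85 + 12×5 + 13×30 = 5590.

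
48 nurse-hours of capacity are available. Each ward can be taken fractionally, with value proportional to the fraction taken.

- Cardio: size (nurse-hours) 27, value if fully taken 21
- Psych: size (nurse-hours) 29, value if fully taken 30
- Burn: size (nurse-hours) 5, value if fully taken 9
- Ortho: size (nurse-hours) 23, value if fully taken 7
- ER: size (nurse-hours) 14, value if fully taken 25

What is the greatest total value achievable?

Sort by value density: Burn 9/5≈1.8, ER 25/14≈1.79, Psych 30/29≈1.03, Cardio 21/27≈0.778, Ortho 7/23≈0.304.
Take all of Burn (5 nurse-hours, value 9) → 43 nurse-hours left.
ER: take in full, 14 nurse-hours for value 25 → 29 left.
All 29 nurse-hours of Psych fit (value 30) → 0 remain.
Total value = 64.

64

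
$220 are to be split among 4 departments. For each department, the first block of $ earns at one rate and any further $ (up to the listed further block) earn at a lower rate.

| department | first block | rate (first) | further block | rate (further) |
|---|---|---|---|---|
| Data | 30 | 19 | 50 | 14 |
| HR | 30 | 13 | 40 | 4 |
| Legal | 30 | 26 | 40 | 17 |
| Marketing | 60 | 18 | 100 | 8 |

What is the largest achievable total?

3940

Rank every tier by rate: Legal/T1 26 > Data/T1 19 > Marketing/T1 18 > Legal/T2 17 > Data/T2 14 > HR/T1 13 > Marketing/T2 8 > HR/T2 4.
Legal T1 at 26: fill all 30 ; 190 left.
Data/T1 (19): +30 ; 160 left.
Marketing T1 at 18: fill all 60 ; 100 left.
Legal T2 at 17: fill all 40 ; 60 left.
Data T2 at 14: fill all 50 ; 10 left.
10 remain; put them into HR T1 at 13.
Total = 26×30 + 19×30 + 18×60 + 17×40 + 14×50 + 13×10 = 3940.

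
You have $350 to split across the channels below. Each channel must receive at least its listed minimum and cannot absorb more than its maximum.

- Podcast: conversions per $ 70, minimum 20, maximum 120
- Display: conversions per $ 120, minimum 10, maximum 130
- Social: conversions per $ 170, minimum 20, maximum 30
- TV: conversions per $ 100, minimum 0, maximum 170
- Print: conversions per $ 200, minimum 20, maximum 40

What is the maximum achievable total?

43100

Meeting every minimum uses 20+10+20+0+20 = 70 $, leaving 280.
Rank by conversions per $: Print 200 > Social 170 > Display 120 > TV 100 > Podcast 70.
Give Print 20 more to hit its cap of 40 ; 260 left.
Give Social 10 more to hit its cap of 30 ; 250 left.
Display takes 120 more to reach its cap of 130 ; 130 left.
Only 130 left; TV takes them to reach 130.
Total = 70×20 + 120×130 + 170×30 + 100×130 + 200×40 = 43100.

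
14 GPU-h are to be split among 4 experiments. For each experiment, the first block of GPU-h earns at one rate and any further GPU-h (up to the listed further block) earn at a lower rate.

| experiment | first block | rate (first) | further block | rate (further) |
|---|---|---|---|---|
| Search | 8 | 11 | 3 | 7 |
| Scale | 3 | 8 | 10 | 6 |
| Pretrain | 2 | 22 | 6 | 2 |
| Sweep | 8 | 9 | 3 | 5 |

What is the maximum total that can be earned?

Treat each block as its own option and order by rate: Pretrain/first 22 > Search/first 11 > Sweep/first 9 > Scale/first 8 > Search/second 7 > Scale/second 6 > Sweep/second 5 > Pretrain/second 2.
Pretrain/first (22): +2 — 12 left.
Search first at 11: fill all 8 — 4 left.
4 remain; put them into Sweep first at 9.
Total = 22×2 + 11×8 + 9×4 = 168.

168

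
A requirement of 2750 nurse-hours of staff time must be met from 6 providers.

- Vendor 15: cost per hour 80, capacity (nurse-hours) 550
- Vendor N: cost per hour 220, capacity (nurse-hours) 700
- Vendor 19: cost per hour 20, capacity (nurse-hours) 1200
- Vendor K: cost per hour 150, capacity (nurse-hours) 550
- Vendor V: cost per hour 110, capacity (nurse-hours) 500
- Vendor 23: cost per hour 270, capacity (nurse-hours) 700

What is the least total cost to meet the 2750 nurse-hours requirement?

Cheapest first:
Take 1200 from Vendor 19 at 20 — need 1550 more.
Vendor 15 (80): use full 550 — 1000 nurse-hours to go.
Vendor V (110): use full 500 — 500 nurse-hours to go.
Vendor K (150): take the remaining 500 — done.
Vendor N, Vendor 23: unused.
Cost = 1200×20 + 550×80 + 500×110 + 500×150 = 198000.

198000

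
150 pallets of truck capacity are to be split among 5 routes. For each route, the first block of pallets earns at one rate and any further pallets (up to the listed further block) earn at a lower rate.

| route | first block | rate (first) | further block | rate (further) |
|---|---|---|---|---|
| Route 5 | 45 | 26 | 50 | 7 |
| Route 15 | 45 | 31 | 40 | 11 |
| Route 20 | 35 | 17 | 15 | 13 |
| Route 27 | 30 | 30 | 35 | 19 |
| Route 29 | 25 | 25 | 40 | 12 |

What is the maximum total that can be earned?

Treat each block as its own option and order by rate: Route 15/first 31 > Route 27/first 30 > Route 5/first 26 > Route 29/first 25 > Route 27/second 19 > Route 20/first 17 > Route 20/second 13 > Route 29/second 12 > Route 15/second 11 > Route 5/second 7.
Route 15 first at 31: fill all 45 — 105 left.
Fill Route 27 first block (30 at 30) — 75 left.
Fill Route 5 first block (45 at 26) — 30 left.
Route 29/first (25): +25 — 5 left.
Route 27/second: +5 of 35 at 19; pool empty.
Total = 31×45 + 30×30 + 26×45 + 25×25 + 19×5 = 4185.

4185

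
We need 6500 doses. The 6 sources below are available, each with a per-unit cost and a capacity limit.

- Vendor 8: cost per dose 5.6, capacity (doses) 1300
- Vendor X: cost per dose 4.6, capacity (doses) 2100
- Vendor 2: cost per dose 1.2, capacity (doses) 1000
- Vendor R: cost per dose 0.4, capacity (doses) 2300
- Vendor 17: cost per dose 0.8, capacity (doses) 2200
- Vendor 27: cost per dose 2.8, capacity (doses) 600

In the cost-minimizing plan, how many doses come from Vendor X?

400

Use sources in increasing cost order.
Vendor R (0.4): use full 2300 → 4200 doses to go.
Vendor 17 at 0.8: take all 2200 doses → 2000 still needed.
Vendor 2 at 1.2: take all 1000 doses → 1000 still needed.
Vendor 27 at 2.8: take all 600 doses → 400 still needed.
Vendor X (4.6): take the remaining 400 → done.
Vendor 8: unused.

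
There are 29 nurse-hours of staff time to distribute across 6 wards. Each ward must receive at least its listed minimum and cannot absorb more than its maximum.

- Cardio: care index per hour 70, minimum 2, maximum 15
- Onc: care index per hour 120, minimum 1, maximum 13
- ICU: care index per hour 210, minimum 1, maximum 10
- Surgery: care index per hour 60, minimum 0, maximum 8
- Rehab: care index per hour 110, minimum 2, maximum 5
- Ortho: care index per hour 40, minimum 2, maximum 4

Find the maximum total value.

Meeting every minimum uses 2+1+1+0+2+2 = 8 nurse-hours, leaving 21.
Rank by care index per hour: ICU 210 > Onc 120 > Rehab 110 > Cardio 70 > Surgery 60 > Ortho 40.
ICU takes 9 more to reach its cap of 10 ; 12 left.
Give Onc 12 more to hit its cap of 13 ; 0 left.
Total = 70×2 + 120×13 + 210×10 + 110×2 + 40×2 = 4100.

4100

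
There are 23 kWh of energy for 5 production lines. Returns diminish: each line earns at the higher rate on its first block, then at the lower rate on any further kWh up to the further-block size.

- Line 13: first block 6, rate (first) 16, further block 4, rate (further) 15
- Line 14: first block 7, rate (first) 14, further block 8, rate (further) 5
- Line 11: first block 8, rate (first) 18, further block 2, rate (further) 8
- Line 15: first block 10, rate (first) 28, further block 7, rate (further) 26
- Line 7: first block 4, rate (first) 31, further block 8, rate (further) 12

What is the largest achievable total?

622

Order all 10 blocks by rate: Line 7/first 31 > Line 15/first 28 > Line 15/second 26 > Line 11/first 18 > Line 13/first 16 > Line 13/second 15 > Line 14/first 14 > Line 7/second 12 > Line 11/second 8 > Line 14/second 5.
Fill Line 7 first block (4 at 31) → 19 left.
Line 15 first at 28: fill all 10 → 9 left.
Line 15 second at 26: fill all 7 → 2 left.
2 remain; put them into Line 11 first at 18.
Total = 31×4 + 28×10 + 26×7 + 18×2 = 622.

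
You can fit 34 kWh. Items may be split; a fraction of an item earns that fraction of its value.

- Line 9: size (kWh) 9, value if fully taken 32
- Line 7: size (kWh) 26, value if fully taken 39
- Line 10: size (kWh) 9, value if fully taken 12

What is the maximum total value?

69.5

Best value per unit of size first: Line 9 32/9≈3.56, Line 7 39/26≈1.5, Line 10 12/9≈1.33.
Take all of Line 9 (9 kWh, value 32) ; 25 kWh left.
25 kWh left: a 25/26 share of Line 7 gives 39×25/26 = 37.5.
Total value = 69.5.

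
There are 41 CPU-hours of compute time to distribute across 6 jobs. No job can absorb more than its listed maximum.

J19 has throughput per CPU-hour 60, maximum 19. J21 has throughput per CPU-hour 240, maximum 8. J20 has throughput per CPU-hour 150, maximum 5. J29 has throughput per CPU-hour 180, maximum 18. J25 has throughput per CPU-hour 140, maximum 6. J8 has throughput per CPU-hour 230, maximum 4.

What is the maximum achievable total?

Highest throughput per CPU-hour first: J21 240 > J8 230 > J29 180 > J20 150 > J25 140 > J19 60.
J21: +8 to 8 (cap) — 33 left.
Give J8 4 to hit its cap of 4 — 29 left.
Give J29 18 to hit its cap of 18 — 11 left.
J20: +5 to 5 (cap) — 6 left.
J25 takes 6 to reach its cap of 6 — 0 left.
Total = 240×8 + 150×5 + 180×18 + 140×6 + 230×4 = 7670.

7670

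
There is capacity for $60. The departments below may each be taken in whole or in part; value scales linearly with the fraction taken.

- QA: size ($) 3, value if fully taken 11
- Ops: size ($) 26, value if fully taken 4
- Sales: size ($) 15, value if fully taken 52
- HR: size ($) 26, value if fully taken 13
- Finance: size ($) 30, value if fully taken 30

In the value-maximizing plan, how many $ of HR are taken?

Rank by value-to-size ratio: QA 11/3≈3.67, Sales 52/15≈3.47, Finance 30/30≈1, HR 13/26≈0.5, Ops 4/26≈0.154.
QA: take in full, 3 $ for value 11 → 57 left.
Take all of Sales (15 $, value 52) → 42 $ left.
Take all of Finance (30 $, value 30) → 12 $ left.
Fill the last 12 $ with part of HR: 12/26 of it earns 6.

12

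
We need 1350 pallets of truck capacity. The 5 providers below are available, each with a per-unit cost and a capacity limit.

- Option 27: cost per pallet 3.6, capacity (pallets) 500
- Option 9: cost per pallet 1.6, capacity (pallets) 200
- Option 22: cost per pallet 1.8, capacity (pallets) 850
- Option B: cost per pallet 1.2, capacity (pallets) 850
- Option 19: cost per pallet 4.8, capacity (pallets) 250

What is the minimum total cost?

1880

Cheapest first:
Option B at 1.2: take all 850 pallets — 500 still needed.
Option 9 at 1.6: take all 200 pallets — 300 still needed.
Option 22 at 1.8: take 300 of its 850 — requirement met.
Option 27, Option 19: unused.
Cost = 850×1.2 + 200×1.6 + 300×1.8 = 1880.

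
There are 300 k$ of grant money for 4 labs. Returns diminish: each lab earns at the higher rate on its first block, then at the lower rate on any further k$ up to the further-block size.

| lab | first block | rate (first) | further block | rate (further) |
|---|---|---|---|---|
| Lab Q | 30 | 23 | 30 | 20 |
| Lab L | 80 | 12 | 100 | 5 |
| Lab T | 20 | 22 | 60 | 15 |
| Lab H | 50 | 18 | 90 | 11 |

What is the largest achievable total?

4820

Treat each block as its own option and order by rate: Lab Q/tier1 23 > Lab T/tier1 22 > Lab Q/tier2 20 > Lab H/tier1 18 > Lab T/tier2 15 > Lab L/tier1 12 > Lab H/tier2 11 > Lab L/tier2 5.
Lab Q/tier1 (23): +30 — 270 left.
Lab T tier1 at 22: fill all 20 — 250 left.
Lab Q tier2 at 20: fill all 30 — 220 left.
Lab H/tier1 (18): +50 — 170 left.
Lab T/tier2 (15): +60 — 110 left.
Lab L tier1 at 12: fill all 80 — 30 left.
Lab H tier2 at 11: only 30 left, fill 30.
Total = 23×30 + 22×20 + 20×30 + 18×50 + 15×60 + 12×80 + 11×30 = 4820.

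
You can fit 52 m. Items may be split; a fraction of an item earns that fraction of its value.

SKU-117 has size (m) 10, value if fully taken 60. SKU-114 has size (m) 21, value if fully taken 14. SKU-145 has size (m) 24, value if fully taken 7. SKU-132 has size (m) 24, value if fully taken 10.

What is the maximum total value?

82.75

Rank by value-to-size ratio: SKU-117 60/10≈6, SKU-114 14/21≈0.667, SKU-132 10/24≈0.417, SKU-145 7/24≈0.292.
SKU-117: take in full, 10 m for value 60 — 42 left.
Take all of SKU-114 (21 m, value 14) — 21 m left.
Fill the last 21 m with part of SKU-132: 21/24 of it earns 8.75.
Total value = 82.75.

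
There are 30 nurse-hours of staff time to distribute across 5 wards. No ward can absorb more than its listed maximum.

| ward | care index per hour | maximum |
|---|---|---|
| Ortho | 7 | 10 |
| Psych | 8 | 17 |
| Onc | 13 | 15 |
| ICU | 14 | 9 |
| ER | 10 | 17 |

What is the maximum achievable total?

Order the wards by care index per hour: ICU 14 > Onc 13 > ER 10 > Psych 8 > Ortho 7.
ICU: +9 to 9 (cap) — 21 left.
Give Onc 15 to hit its cap of 15 — 6 left.
ER has room for 17 but only 6 remain, so it gets 6.
Total = 13×15 + 14×9 + 10×6 = 381.

381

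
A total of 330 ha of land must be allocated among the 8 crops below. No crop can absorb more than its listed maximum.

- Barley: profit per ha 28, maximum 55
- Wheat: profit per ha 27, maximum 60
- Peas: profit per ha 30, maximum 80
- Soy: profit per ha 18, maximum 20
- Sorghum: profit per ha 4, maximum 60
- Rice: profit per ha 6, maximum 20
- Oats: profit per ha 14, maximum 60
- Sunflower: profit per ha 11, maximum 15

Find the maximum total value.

7125

Highest profit per ha first: Peas 30 > Barley 28 > Wheat 27 > Soy 18 > Oats 14 > Sunflower 11 > Rice 6 > Sorghum 4.
Peas: +80 to 80 (cap) → 250 left.
Barley: +55 to 55 (cap) → 195 left.
Give Wheat 60 to hit its cap of 60 → 135 left.
Soy takes 20 to reach its cap of 20 → 115 left.
Give Oats 60 to hit its cap of 60 → 55 left.
Sunflower: +15 to 15 (cap) → 40 left.
Give Rice 20 to hit its cap of 20 → 20 left.
Sorghum: +20 (room for 60) → 20. Pool exhausted.
Total = 28×55 + 27×60 + 30×80 + 18×20 + 4×20 + 6×20 + 14×60 + 11×15 = 7125.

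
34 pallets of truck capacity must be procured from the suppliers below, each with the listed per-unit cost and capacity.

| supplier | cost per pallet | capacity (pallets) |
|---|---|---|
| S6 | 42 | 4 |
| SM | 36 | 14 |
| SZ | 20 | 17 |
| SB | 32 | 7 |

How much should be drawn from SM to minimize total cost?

Fill from the cheapest supplier first.
SZ at 20: take all 17 pallets ; 17 still needed.
SB at 32: take all 7 pallets ; 10 still needed.
Take 10 from SM at 36 to finish.
S6: unused.

10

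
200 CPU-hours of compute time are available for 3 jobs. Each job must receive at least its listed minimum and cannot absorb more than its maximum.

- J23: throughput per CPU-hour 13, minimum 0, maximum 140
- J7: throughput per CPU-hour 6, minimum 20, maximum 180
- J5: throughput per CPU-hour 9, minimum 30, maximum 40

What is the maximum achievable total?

Meeting every minimum uses 0+20+30 = 50 CPU-hours, leaving 150.
Order the jobs by throughput per CPU-hour: J23 13 > J5 9 > J7 6.
Give J23 140 more to hit its cap of 140 — 10 left.
Give J5 10 more to hit its cap of 40 — 0 left.
Total = 13×140 + 6×20 + 9×40 = 2300.

2300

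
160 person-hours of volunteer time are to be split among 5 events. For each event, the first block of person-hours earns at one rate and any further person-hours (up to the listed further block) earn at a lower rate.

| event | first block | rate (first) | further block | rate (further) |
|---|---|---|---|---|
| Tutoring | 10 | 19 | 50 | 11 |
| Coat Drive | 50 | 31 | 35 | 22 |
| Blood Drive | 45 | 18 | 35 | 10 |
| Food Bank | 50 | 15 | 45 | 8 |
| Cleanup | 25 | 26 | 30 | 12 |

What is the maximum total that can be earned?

Order all 10 blocks by rate: Coat Drive/tier1 31 > Cleanup/tier1 26 > Coat Drive/tier2 22 > Tutoring/tier1 19 > Blood Drive/tier1 18 > Food Bank/tier1 15 > Cleanup/tier2 12 > Tutoring/tier2 11 > Blood Drive/tier2 10 > Food Bank/tier2 8.
Coat Drive/tier1 (31): +50 ; 110 left.
Cleanup/tier1 (26): +25 ; 85 left.
Coat Drive/tier2 (22): +35 ; 50 left.
Tutoring tier1 at 19: fill all 10 ; 40 left.
Blood Drive/tier1: +40 of 45 at 18; pool empty.
Total = 31×50 + 26×25 + 22×35 + 19×10 + 18×40 = 3880.

3880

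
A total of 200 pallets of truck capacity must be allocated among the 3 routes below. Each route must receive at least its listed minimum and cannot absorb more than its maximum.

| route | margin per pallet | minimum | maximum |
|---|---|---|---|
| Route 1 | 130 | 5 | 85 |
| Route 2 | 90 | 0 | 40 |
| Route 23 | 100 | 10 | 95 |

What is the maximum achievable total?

Meeting every minimum uses 5+0+10 = 15 pallets, leaving 185.
Highest margin per pallet first: Route 1 130 > Route 23 100 > Route 2 90.
Route 1 takes 80 more to reach its cap of 85 → 105 left.
Route 23: +85 to 95 (cap) → 20 left.
Route 2: +20 (room for 40) → 20. Pool exhausted.
Total = 130×85 + 90×20 + 100×95 = 22350.

22350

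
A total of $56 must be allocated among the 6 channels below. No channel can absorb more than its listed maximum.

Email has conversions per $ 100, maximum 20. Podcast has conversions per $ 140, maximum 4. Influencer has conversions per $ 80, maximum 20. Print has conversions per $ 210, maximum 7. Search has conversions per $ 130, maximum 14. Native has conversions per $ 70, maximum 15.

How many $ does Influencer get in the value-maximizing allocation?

Rank by conversions per $: Print 210 > Podcast 140 > Search 130 > Email 100 > Influencer 80 > Native 70.
Give Print 7 to hit its cap of 7 ; 49 left.
Podcast takes 4 to reach its cap of 4 ; 45 left.
Give Search 14 to hit its cap of 14 ; 31 left.
Give Email 20 to hit its cap of 20 ; 11 left.
Influencer: +11 (room for 20) → 11. Pool exhausted.

11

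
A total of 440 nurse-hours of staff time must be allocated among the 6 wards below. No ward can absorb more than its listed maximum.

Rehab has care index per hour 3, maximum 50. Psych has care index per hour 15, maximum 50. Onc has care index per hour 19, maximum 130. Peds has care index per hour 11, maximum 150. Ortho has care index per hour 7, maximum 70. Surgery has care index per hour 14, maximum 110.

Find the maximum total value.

6410

Highest care index per hour first: Onc 19 > Psych 15 > Surgery 14 > Peds 11 > Ortho 7 > Rehab 3.
Onc takes 130 to reach its cap of 130 → 310 left.
Psych: +50 to 50 (cap) → 260 left.
Give Surgery 110 to hit its cap of 110 → 150 left.
Peds: +150 to 150 (cap) → 0 left.
Total = 15×50 + 19×130 + 11×150 + 14×110 = 6410.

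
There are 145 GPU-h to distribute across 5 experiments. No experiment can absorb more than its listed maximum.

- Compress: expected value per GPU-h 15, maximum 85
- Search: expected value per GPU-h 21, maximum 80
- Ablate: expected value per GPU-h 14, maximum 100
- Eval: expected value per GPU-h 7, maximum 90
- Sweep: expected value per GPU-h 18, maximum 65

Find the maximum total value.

Rank by expected value per GPU-h: Search 21 > Sweep 18 > Compress 15 > Ablate 14 > Eval 7.
Give Search 80 to hit its cap of 80 ; 65 left.
Sweep: +65 to 65 (cap) ; 0 left.
Total = 21×80 + 18×65 = 2850.

2850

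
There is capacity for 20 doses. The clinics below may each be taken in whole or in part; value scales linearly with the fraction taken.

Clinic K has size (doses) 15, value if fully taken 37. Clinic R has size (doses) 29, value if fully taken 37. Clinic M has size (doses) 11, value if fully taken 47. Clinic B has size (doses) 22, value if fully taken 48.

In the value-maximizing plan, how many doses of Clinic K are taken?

Best value per unit of size first: Clinic M 47/11≈4.27, Clinic K 37/15≈2.47, Clinic B 48/22≈2.18, Clinic R 37/29≈1.28.
All 11 doses of Clinic M fit (value 47) — 9 remain.
Fill the last 9 doses with part of Clinic K: 9/15 of it earns 22.2.

9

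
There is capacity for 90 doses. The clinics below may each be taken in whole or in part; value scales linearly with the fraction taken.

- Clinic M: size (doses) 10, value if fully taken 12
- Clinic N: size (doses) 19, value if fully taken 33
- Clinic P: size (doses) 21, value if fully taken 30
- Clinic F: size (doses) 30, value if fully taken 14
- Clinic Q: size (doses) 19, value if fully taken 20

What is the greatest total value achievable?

104.8

Rank by value-to-size ratio: Clinic N 33/19≈1.74, Clinic P 30/21≈1.43, Clinic M 12/10≈1.2, Clinic Q 20/19≈1.05, Clinic F 14/30≈0.467.
All 19 doses of Clinic N fit (value 33) → 71 remain.
Clinic P: take in full, 21 doses for value 30 → 50 left.
All 10 doses of Clinic M fit (value 12) → 40 remain.
All 19 doses of Clinic Q fit (value 20) → 21 remain.
Only 21 doses remain; take 21/30 of Clinic F for value 14×21/30 = 9.8.
Total value = 104.8.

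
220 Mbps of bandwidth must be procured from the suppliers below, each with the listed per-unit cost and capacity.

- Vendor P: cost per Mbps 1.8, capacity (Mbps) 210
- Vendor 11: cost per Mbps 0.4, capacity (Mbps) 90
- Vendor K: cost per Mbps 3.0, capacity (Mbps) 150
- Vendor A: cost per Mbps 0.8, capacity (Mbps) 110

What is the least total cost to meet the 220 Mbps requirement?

Fill from the cheapest supplier first.
Take 90 from Vendor 11 at 0.4 → need 130 more.
Vendor A (0.8): use full 110 → 20 Mbps to go.
Vendor P (1.8): take the remaining 20 → done.
Vendor K: unused.
Cost = 90×0.4 + 110×0.8 + 20×1.8 = 160.

160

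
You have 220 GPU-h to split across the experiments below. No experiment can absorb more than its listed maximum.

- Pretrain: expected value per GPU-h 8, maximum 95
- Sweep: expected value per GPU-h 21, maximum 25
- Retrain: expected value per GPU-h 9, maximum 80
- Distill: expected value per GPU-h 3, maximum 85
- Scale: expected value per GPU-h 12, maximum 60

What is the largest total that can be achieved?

2405

Highest expected value per GPU-h first: Sweep 21 > Scale 12 > Retrain 9 > Pretrain 8 > Distill 3.
Sweep: +25 to 25 (cap) → 195 left.
Scale: +60 to 60 (cap) → 135 left.
Retrain: +80 to 80 (cap) → 55 left.
Pretrain has room for 95 but only 55 remain, so it gets 55.
Total = 8×55 + 21×25 + 9×80 + 12×60 = 2405.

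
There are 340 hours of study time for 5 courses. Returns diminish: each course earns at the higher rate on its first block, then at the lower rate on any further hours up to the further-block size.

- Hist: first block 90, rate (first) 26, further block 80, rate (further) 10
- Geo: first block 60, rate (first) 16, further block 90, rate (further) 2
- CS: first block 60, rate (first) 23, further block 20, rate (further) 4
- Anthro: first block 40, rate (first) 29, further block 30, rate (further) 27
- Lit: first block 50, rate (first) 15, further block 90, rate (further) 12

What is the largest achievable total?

7520

Order all 10 blocks by rate: Anthro/first 29 > Anthro/second 27 > Hist/first 26 > CS/first 23 > Geo/first 16 > Lit/first 15 > Lit/second 12 > Hist/second 10 > CS/second 4 > Geo/second 2.
Fill Anthro first block (40 at 29) — 300 left.
Anthro/second (27): +30 — 270 left.
Hist/first (26): +90 — 180 left.
CS/first (23): +60 — 120 left.
Geo/first (16): +60 — 60 left.
Fill Lit first block (50 at 15) — 10 left.
10 remain; put them into Lit second at 12.
Total = 29×40 + 27×30 + 26×90 + 23×60 + 16×60 + 15×50 + 12×10 = 7520.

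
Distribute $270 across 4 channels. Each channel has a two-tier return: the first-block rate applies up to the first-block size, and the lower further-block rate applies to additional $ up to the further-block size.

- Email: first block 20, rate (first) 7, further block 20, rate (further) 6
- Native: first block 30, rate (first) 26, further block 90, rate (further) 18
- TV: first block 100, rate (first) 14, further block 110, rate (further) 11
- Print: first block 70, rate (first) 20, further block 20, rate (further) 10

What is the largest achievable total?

Treat each block as its own option and order by rate: Native/tier1 26 > Print/tier1 20 > Native/tier2 18 > TV/tier1 14 > TV/tier2 11 > Print/tier2 10 > Email/tier1 7 > Email/tier2 6.
Native/tier1 (26): +30 ; 240 left.
Print tier1 at 20: fill all 70 ; 170 left.
Native tier2 at 18: fill all 90 ; 80 left.
TV/tier1: +80 of 100 at 14; pool empty.
Total = 26×30 + 20×70 + 18×90 + 14×80 = 4920.

4920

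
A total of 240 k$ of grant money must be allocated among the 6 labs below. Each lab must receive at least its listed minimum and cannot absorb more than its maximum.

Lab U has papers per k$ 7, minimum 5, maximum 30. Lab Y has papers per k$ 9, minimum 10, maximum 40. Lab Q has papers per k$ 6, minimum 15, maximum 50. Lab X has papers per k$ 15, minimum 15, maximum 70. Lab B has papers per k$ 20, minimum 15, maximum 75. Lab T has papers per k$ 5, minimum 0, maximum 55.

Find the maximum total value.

3270

Meeting every minimum uses 5+10+15+15+15+0 = 60 k$, leaving 180.
Rank by papers per k$: Lab B 20 > Lab X 15 > Lab Y 9 > Lab U 7 > Lab Q 6 > Lab T 5.
Lab B takes 60 more to reach its cap of 75 → 120 left.
Lab X takes 55 more to reach its cap of 70 → 65 left.
Give Lab Y 30 more to hit its cap of 40 → 35 left.
Give Lab U 25 more to hit its cap of 30 → 10 left.
Lab Q: +10 (room for 35) → 25. Pool exhausted.
Total = 7×30 + 9×40 + 6×25 + 15×70 + 20×75 = 3270.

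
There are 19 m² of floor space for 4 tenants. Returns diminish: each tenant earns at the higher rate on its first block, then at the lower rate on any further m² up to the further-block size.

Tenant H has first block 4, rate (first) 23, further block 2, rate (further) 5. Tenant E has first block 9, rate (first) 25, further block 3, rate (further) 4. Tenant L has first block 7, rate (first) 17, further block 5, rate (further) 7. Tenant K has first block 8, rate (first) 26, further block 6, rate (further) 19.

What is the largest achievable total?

479

Treat each block as its own option and order by rate: Tenant K/tier1 26 > Tenant E/tier1 25 > Tenant H/tier1 23 > Tenant K/tier2 19 > Tenant L/tier1 17 > Tenant L/tier2 7 > Tenant H/tier2 5 > Tenant E/tier2 4.
Tenant K tier1 at 26: fill all 8 → 11 left.
Tenant E tier1 at 25: fill all 9 → 2 left.
2 remain; put them into Tenant H tier1 at 23.
Total = 26×8 + 25×9 + 23×2 = 479.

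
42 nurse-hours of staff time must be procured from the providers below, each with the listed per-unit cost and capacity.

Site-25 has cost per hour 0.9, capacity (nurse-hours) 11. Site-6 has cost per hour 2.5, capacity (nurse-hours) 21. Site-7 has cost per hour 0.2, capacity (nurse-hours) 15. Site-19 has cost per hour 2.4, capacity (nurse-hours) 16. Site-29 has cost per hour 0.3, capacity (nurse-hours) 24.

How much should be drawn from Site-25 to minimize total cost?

Cheapest first:
Take 15 from Site-7 at 0.2 — need 27 more.
Site-29 (0.3): use full 24 — 3 nurse-hours to go.
Site-25 at 0.9: take 3 of its 11 — requirement met.
Site-19, Site-6: unused.

3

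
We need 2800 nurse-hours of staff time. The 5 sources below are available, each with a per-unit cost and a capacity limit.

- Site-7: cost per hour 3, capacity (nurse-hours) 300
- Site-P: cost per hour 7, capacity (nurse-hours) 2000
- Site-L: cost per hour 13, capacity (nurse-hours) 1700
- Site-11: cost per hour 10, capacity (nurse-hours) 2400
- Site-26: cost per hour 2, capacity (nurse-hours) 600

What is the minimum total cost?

15400

Cheapest first:
Take 600 from Site-26 at 2 — need 2200 more.
Site-7 (3): use full 300 — 1900 nurse-hours to go.
Take 1900 from Site-P at 7 to finish.
Site-11, Site-L: unused.
Cost = 600×2 + 300×3 + 1900×7 = 15400.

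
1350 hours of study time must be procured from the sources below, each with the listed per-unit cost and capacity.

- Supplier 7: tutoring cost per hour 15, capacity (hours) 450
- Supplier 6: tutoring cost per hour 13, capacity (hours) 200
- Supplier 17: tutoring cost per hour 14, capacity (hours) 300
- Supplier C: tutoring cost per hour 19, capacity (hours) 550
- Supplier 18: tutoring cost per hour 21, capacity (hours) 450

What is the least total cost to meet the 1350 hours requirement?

21150

Cheapest first:
Take 200 from Supplier 6 at 13 — need 1150 more.
Supplier 17 at 14: take all 300 hours — 850 still needed.
Supplier 7 (15): use full 450 — 400 hours to go.
Supplier C (19): take the remaining 400 — done.
Supplier 18: unused.
Cost = 200×13 + 300×14 + 450×15 + 400×19 = 21150.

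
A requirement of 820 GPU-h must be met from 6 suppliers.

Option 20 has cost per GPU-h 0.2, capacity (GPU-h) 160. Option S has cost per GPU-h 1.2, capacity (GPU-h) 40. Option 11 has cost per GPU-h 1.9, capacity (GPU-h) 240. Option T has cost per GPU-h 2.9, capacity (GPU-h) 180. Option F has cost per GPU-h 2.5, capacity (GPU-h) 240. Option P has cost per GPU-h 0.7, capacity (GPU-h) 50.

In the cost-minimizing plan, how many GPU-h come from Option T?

90

Fill from the cheapest supplier first.
Option 20 (0.2): use full 160 → 660 GPU-h to go.
Option P (0.7): use full 50 → 610 GPU-h to go.
Option S (1.2): use full 40 → 570 GPU-h to go.
Option 11 at 1.9: take all 240 GPU-h → 330 still needed.
Option F (2.5): use full 240 → 90 GPU-h to go.
Take 90 from Option T at 2.9 to finish.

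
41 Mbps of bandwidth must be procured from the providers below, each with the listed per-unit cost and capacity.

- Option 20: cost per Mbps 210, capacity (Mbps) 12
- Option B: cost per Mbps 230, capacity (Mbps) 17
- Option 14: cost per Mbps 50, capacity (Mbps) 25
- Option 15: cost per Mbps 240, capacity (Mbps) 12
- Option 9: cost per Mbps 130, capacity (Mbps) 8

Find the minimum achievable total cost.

3970

Cheapest first:
Option 14 at 50: take all 25 Mbps ; 16 still needed.
Option 9 at 130: take all 8 Mbps ; 8 still needed.
Option 20 at 210: take 8 of its 12 ; requirement met.
Option B, Option 15: unused.
Cost = 25×50 + 8×130 + 8×210 = 3970.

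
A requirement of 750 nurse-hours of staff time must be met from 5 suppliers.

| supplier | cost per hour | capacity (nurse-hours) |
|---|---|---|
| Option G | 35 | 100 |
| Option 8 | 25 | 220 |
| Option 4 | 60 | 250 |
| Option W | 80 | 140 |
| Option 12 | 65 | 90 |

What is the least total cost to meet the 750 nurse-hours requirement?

Cheapest first:
Option 8 at 25: take all 220 nurse-hours — 530 still needed.
Option G (35): use full 100 — 430 nurse-hours to go.
Take 250 from Option 4 at 60 — need 180 more.
Take 90 from Option 12 at 65 — need 90 more.
Option W (80): take the remaining 90 — done.
Cost = 220×25 + 100×35 + 250×60 + 90×65 + 90×80 = 37050.

37050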